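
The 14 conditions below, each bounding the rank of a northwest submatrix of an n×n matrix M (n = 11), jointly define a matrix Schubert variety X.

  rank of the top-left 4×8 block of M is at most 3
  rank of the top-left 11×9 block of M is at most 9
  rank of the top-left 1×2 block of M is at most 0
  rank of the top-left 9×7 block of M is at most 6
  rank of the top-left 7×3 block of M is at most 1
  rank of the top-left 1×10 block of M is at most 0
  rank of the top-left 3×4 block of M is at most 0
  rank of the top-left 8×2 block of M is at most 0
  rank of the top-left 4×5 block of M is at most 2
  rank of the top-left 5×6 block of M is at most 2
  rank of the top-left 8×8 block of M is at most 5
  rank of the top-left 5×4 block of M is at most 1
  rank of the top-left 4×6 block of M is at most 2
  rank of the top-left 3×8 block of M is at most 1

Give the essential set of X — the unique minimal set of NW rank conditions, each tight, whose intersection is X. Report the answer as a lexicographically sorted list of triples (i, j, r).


Reconstructing r_w from the 14 given conditions:

  i=1: 0, 0, 0, 0, 0, 0, 0, 0, 0, 0, 1
  i=2: 0, 0, 0, 0, 1, 1, 1, 1, 1, 1, 2
  i=3: 0, 0, 0, 0, 1, 1, 1, 1, 2, 2, 3
  i=4: 0, 0, 1, 1, 2, 2, 2, 2, 3, 3, 4
  i=5: 0, 0, 1, 1, 2, 2, 3, 3, 4, 4, 5
  i=6: 0, 0, 1, 2, 3, 3, 4, 4, 5, 5, 6
  i=7: 0, 0, 1, 2, 3, 4, 5, 5, 6, 6, 7
  i=8: 0, 0, 1, 2, 3, 4, 5, 5, 6, 7, 8
  i=9: 1, 1, 2, 3, 4, 5, 6, 6, 7, 8, 9
  i=10: 1, 2, 3, 4, 5, 6, 7, 7, 8, 9, 10
  i=11: 1, 2, 3, 4, 5, 6, 7, 8, 9, 10, 11

giving w = (11, 5, 9, 3, 7, 4, 6, 10, 1, 2, 8) via Δ²R.

D(w) has 34 cells with 7 SE-corners; essential set:

[(1, 10, 0), (3, 4, 0), (3, 8, 1), (5, 4, 1), (5, 6, 2), (8, 2, 0), (8, 8, 5)]


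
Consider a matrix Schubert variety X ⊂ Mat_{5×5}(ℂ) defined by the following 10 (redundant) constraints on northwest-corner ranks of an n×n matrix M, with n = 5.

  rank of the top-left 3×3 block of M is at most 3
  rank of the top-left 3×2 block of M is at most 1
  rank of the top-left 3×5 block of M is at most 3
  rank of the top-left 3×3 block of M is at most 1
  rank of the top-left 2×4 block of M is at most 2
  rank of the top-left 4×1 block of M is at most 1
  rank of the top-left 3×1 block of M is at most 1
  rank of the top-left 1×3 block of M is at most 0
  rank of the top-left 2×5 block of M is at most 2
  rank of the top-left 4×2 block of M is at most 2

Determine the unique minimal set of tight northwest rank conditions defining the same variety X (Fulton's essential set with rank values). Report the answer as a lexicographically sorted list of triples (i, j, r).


The tightest implied rank at each (i,j), from the 10 conditions:

  0, 0, 0, 1, 1
  1, 1, 1, 2, 2
  1, 1, 1, 2, 3
  1, 2, 2, 3, 4
  1, 2, 3, 4, 5

so w = (4, 1, 5, 2, 3).

2 SE-corners of the 5-cell Rothe diagram give Ess(w):

[(1, 3, 0), (3, 3, 1)]


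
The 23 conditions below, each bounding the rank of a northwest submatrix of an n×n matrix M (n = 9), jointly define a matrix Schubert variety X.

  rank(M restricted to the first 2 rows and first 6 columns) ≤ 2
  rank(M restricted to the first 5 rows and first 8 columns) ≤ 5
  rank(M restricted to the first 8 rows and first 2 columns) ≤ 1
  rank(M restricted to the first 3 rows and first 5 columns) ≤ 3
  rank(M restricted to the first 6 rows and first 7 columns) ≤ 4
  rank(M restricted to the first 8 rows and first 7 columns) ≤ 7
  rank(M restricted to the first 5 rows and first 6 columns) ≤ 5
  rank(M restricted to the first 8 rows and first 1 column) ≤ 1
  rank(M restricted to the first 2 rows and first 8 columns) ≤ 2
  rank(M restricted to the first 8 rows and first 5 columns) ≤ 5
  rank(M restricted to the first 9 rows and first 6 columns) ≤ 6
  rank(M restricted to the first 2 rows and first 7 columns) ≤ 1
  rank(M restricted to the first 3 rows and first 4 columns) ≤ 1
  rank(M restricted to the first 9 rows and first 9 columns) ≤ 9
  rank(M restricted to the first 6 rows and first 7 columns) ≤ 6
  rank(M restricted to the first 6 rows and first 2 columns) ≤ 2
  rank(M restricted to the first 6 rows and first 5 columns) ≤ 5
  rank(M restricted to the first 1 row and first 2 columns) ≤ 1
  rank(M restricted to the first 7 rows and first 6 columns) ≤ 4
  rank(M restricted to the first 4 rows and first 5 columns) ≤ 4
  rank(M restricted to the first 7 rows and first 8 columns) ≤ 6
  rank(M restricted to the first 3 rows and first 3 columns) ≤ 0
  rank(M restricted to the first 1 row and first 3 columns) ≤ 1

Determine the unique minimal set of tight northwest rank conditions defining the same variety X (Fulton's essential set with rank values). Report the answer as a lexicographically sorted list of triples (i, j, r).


The tightest implied rank at each (i,j), from the 23 conditions:

  0 | 0 | 0 | 1 | 1 | 1 | 1 | 1 | 1
  0 | 0 | 0 | 1 | 1 | 1 | 1 | 2 | 2
  0 | 0 | 0 | 1 | 2 | 2 | 2 | 3 | 3
  1 | 1 | 1 | 2 | 3 | 3 | 3 | 4 | 4
  1 | 1 | 2 | 3 | 4 | 4 | 4 | 5 | 5
  1 | 1 | 2 | 3 | 4 | 4 | 4 | 5 | 6
  1 | 1 | 2 | 3 | 4 | 4 | 5 | 6 | 7
  1 | 1 | 2 | 3 | 4 | 5 | 6 | 7 | 8
  1 | 2 | 3 | 4 | 5 | 6 | 7 | 8 | 9

second differences of R give the permutation w = (4, 8, 5, 1, 3, 9, 7, 6, 2).

Rothe diagram D(w) (19 cells), 5 SE-corners (essential conditions):

[(2, 7, 1), (3, 3, 0), (6, 7, 4), (7, 6, 4), (8, 2, 1)]


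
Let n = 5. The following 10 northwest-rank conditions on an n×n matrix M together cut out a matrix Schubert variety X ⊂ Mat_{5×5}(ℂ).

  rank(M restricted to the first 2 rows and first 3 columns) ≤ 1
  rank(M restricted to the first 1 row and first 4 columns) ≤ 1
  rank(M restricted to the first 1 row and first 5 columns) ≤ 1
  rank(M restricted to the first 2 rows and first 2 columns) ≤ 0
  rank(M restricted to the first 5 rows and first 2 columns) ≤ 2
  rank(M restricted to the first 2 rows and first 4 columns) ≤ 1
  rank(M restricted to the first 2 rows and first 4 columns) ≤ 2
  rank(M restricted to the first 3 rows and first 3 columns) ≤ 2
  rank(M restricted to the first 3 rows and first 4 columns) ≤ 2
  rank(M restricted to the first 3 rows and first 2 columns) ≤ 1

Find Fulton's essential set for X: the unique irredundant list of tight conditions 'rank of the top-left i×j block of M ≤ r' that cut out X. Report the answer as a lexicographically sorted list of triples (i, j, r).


Recovering R(i,j) via the rank-extension bound from the 10 conditions:

  0 0 1 1 1
  0 0 1 1 2
  1 1 2 2 3
  1 2 3 3 4
  1 2 3 4 5

reading off 1-entries of Δ²R: w = (3, 5, 1, 2, 4).

Fulton essential set (2 of the 5 Rothe cells):

[(2, 2, 0), (2, 4, 1)]


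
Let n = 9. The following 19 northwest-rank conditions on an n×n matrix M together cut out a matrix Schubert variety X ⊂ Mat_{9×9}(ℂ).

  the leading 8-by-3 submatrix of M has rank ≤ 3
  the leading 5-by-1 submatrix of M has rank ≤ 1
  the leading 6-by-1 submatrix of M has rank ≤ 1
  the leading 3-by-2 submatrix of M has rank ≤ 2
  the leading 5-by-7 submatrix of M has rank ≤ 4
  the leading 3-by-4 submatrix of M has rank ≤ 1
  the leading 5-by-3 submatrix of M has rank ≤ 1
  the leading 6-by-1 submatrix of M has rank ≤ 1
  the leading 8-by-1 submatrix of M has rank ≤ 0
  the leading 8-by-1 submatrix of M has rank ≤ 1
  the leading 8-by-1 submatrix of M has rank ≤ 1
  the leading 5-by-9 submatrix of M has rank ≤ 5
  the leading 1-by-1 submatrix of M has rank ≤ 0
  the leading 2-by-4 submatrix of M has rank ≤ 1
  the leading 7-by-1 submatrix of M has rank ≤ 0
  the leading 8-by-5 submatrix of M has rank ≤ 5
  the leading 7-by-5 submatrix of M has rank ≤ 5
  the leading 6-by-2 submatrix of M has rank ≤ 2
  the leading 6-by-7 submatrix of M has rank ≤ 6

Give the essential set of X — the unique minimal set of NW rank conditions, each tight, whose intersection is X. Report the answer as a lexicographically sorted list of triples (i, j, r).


Rank table r_w(9×9) implied by the 19 constraints:

  row 1: 0  1  1  1  1  1  1  1  1
  row 2: 0  1  1  1  2  2  2  2  2
  row 3: 0  1  1  1  2  3  3  3  3
  row 4: 0  1  1  2  3  4  4  4  4
  row 5: 0  1  1  2  3  4  4  5  5
  row 6: 0  1  2  3  4  5  5  6  6
  row 7: 0  1  2  3  4  5  6  7  7
  row 8: 0  1  2  3  4  5  6  7  8
  row 9: 1  2  3  4  5  6  7  8  9

hence w(1..9) = (2, 5, 6, 4, 8, 3, 7, 9, 1).

D(w) has 15 cells with 4 SE-corners; essential set:

[(3, 4, 1), (5, 3, 1), (5, 7, 4), (8, 1, 0)]


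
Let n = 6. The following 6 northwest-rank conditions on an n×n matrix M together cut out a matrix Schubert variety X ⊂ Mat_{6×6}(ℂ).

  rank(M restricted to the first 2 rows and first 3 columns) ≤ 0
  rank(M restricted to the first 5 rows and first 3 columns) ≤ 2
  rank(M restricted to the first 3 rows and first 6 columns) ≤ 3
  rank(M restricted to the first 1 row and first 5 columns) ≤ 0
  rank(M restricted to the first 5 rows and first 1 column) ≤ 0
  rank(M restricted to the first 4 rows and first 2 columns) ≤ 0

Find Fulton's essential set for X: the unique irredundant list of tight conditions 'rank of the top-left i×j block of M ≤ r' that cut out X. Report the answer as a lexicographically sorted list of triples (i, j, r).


Rank table r_w(6×6) implied by the 6 constraints:

  R[1]: 0 | 0 | 0 | 0 | 0 | 1
  R[2]: 0 | 0 | 0 | 1 | 1 | 2
  R[3]: 0 | 0 | 1 | 2 | 2 | 3
  R[4]: 0 | 0 | 1 | 2 | 3 | 4
  R[5]: 0 | 1 | 2 | 3 | 4 | 5
  R[6]: 1 | 2 | 3 | 4 | 5 | 6

so w = (6, 4, 3, 5, 2, 1).

|D(w)|=13, |Ess(w)|=4:

[(1, 5, 0), (2, 3, 0), (4, 2, 0), (5, 1, 0)]


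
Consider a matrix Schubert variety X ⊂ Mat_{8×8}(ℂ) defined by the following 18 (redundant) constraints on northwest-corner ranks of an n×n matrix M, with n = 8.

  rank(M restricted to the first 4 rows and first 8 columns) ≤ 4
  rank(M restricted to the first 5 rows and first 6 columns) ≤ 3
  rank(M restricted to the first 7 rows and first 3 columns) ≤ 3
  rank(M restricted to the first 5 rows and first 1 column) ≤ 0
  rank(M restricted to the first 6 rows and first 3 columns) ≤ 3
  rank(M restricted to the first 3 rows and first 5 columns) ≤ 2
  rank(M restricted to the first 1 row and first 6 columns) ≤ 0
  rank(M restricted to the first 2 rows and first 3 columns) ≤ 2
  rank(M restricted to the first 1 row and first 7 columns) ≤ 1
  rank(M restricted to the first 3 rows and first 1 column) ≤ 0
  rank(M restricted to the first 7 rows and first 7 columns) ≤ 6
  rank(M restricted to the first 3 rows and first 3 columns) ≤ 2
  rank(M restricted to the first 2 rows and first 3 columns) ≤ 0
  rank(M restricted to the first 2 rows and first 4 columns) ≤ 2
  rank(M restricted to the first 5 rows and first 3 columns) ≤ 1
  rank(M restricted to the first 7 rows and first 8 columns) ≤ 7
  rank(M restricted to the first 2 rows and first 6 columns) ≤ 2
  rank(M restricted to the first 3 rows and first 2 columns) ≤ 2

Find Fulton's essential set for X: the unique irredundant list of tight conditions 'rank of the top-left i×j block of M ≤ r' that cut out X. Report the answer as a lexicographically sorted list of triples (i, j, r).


Propagating the 18 rank bounds to every northwest block:

  0  0  0  0  0  0  1  1
  0  0  0  1  1  1  2  2
  0  1  1  2  2  2  3  3
  0  1  1  2  3  3  4  4
  0  1  1  2  3  3  4  5
  1  2  2  3  4  4  5  6
  1  2  3  4  5  5  6  7
  1  2  3  4  5  6  7  8

so w = (7, 4, 2, 5, 8, 1, 3, 6).

Rothe diagram D(w) (15 cells), 5 SE-corners (essential conditions):

[(1, 6, 0), (2, 3, 0), (5, 1, 0), (5, 3, 1), (5, 6, 3)]


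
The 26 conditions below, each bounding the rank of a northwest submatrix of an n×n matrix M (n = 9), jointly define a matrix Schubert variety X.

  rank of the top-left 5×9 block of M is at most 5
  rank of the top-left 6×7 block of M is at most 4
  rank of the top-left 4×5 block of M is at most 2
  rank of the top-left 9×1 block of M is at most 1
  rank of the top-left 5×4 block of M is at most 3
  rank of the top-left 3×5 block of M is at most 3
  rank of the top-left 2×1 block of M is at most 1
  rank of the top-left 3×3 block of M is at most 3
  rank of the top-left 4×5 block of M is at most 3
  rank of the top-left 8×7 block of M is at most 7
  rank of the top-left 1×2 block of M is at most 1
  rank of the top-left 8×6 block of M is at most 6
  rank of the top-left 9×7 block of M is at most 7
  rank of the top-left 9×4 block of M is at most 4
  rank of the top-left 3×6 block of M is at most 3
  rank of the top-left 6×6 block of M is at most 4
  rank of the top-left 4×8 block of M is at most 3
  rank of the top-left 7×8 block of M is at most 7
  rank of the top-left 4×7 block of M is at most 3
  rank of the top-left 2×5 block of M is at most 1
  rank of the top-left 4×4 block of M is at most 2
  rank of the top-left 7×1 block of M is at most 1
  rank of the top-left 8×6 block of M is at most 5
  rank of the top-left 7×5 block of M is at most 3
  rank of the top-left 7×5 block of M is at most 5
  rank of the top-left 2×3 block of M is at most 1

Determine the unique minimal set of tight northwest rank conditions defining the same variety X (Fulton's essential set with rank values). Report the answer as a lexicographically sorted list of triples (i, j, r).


Propagating the 26 rank bounds to every northwest block:

  row 1: 1 1 1 1 1 1 1 1 1
  row 2: 1 1 1 1 1 2 2 2 2
  row 3: 1 2 2 2 2 3 3 3 3
  row 4: 1 2 2 2 2 3 3 3 4
  row 5: 1 2 3 3 3 4 4 4 5
  row 6: 1 2 3 3 3 4 4 5 6
  row 7: 1 2 3 3 3 4 5 6 7
  row 8: 1 2 3 4 4 5 6 7 8
  row 9: 1 2 3 4 5 6 7 8 9

the unique w with this rank table is (1, 6, 2, 9, 3, 8, 7, 4, 5).

Fulton essential set (5 of the 14 Rothe cells):

[(2, 5, 1), (4, 5, 2), (4, 8, 3), (6, 7, 4), (7, 5, 3)]


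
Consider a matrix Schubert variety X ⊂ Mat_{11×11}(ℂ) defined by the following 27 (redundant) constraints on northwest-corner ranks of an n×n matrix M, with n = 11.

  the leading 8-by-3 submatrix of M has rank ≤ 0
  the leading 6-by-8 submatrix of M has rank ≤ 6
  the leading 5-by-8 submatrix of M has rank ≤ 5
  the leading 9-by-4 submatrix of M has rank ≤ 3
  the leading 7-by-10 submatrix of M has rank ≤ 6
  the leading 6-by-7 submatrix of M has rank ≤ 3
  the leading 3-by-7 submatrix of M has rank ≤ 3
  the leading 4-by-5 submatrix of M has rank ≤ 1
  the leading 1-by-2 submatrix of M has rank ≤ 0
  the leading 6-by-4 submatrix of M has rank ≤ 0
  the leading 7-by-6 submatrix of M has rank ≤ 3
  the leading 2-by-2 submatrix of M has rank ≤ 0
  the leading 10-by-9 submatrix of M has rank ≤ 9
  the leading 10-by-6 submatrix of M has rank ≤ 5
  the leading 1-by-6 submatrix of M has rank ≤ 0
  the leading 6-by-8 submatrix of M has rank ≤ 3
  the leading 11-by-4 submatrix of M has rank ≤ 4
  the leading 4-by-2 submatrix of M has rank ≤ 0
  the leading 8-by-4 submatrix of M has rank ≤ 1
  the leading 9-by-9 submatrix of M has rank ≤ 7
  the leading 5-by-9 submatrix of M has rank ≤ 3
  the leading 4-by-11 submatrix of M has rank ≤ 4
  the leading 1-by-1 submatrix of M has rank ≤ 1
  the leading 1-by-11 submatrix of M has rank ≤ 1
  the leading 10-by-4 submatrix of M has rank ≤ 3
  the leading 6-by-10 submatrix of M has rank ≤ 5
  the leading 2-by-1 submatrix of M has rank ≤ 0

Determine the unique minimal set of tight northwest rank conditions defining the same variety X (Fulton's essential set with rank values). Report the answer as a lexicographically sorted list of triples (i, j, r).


Propagating the 27 rank bounds to every northwest block:

  0, 0, 0, 0, 0, 0, 1, 1, 1, 1, 1
  0, 0, 0, 0, 1, 1, 2, 2, 2, 2, 2
  0, 0, 0, 0, 1, 2, 3, 3, 3, 3, 3
  0, 0, 0, 0, 1, 2, 3, 3, 3, 4, 4
  0, 0, 0, 0, 1, 2, 3, 3, 3, 4, 5
  0, 0, 0, 0, 1, 2, 3, 3, 4, 5, 6
  0, 0, 0, 1, 2, 3, 4, 4, 5, 6, 7
  0, 0, 0, 1, 2, 3, 4, 5, 6, 7, 8
  1, 1, 1, 2, 3, 4, 5, 6, 7, 8, 9
  1, 2, 2, 3, 4, 5, 6, 7, 8, 9, 10
  1, 2, 3, 4, 5, 6, 7, 8, 9, 10, 11

hence w(1..11) = (7, 5, 6, 10, 11, 9, 4, 8, 1, 2, 3).

Fulton essential set (5 of the 37 Rothe cells):

[(1, 6, 0), (5, 9, 3), (6, 4, 0), (6, 8, 3), (8, 3, 0)]


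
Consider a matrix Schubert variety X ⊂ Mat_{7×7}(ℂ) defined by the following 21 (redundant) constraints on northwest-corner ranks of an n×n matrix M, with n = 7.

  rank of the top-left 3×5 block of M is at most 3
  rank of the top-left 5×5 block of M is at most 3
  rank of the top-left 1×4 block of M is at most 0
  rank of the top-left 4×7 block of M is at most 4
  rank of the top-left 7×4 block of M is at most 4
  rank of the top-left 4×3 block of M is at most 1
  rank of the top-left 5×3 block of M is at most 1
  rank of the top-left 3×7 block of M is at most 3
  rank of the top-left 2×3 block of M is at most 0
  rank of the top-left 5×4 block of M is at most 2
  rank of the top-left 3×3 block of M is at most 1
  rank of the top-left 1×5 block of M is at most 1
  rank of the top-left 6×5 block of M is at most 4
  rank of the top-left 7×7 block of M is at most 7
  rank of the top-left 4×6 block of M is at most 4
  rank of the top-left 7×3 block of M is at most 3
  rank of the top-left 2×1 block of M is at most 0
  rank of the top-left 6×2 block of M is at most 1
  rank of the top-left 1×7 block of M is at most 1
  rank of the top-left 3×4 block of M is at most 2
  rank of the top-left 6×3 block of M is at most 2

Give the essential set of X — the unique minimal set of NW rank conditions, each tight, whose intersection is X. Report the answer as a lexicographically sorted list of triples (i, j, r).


Reconstructing r_w from the 21 given conditions:

  R[1]: 0, 0, 0, 0, 1, 1, 1
  R[2]: 0, 0, 0, 1, 2, 2, 2
  R[3]: 1, 1, 1, 2, 3, 3, 3
  R[4]: 1, 1, 1, 2, 3, 4, 4
  R[5]: 1, 1, 1, 2, 3, 4, 5
  R[6]: 1, 1, 2, 3, 4, 5, 6
  R[7]: 1, 2, 3, 4, 5, 6, 7

so w = (5, 4, 1, 6, 7, 3, 2).

Fulton essential set (4 of the 12 Rothe cells):

[(1, 4, 0), (2, 3, 0), (5, 3, 1), (6, 2, 1)]


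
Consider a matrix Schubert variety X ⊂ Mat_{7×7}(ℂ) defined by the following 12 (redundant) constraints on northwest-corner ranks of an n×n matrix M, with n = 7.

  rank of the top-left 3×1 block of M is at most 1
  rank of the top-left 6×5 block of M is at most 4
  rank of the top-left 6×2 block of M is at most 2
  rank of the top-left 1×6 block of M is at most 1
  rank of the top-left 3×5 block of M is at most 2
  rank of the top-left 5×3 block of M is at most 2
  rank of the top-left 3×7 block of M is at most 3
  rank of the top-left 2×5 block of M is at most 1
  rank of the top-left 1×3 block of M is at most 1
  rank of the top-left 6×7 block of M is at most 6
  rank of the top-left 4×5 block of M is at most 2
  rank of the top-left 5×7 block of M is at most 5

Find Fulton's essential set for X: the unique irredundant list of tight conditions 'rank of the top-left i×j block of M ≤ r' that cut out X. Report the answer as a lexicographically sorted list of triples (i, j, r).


Reconstructing r_w from the 12 given conditions:

  row 1: 1, 1, 1, 1, 1, 1, 1
  row 2: 1, 1, 1, 1, 1, 2, 2
  row 3: 1, 2, 2, 2, 2, 3, 3
  row 4: 1, 2, 2, 2, 2, 3, 4
  row 5: 1, 2, 2, 3, 3, 4, 5
  row 6: 1, 2, 3, 4, 4, 5, 6
  row 7: 1, 2, 3, 4, 5, 6, 7

hence w(1..7) = (1, 6, 2, 7, 4, 3, 5).

|D(w)|=8, |Ess(w)|=3:

[(2, 5, 1), (4, 5, 2), (5, 3, 2)]


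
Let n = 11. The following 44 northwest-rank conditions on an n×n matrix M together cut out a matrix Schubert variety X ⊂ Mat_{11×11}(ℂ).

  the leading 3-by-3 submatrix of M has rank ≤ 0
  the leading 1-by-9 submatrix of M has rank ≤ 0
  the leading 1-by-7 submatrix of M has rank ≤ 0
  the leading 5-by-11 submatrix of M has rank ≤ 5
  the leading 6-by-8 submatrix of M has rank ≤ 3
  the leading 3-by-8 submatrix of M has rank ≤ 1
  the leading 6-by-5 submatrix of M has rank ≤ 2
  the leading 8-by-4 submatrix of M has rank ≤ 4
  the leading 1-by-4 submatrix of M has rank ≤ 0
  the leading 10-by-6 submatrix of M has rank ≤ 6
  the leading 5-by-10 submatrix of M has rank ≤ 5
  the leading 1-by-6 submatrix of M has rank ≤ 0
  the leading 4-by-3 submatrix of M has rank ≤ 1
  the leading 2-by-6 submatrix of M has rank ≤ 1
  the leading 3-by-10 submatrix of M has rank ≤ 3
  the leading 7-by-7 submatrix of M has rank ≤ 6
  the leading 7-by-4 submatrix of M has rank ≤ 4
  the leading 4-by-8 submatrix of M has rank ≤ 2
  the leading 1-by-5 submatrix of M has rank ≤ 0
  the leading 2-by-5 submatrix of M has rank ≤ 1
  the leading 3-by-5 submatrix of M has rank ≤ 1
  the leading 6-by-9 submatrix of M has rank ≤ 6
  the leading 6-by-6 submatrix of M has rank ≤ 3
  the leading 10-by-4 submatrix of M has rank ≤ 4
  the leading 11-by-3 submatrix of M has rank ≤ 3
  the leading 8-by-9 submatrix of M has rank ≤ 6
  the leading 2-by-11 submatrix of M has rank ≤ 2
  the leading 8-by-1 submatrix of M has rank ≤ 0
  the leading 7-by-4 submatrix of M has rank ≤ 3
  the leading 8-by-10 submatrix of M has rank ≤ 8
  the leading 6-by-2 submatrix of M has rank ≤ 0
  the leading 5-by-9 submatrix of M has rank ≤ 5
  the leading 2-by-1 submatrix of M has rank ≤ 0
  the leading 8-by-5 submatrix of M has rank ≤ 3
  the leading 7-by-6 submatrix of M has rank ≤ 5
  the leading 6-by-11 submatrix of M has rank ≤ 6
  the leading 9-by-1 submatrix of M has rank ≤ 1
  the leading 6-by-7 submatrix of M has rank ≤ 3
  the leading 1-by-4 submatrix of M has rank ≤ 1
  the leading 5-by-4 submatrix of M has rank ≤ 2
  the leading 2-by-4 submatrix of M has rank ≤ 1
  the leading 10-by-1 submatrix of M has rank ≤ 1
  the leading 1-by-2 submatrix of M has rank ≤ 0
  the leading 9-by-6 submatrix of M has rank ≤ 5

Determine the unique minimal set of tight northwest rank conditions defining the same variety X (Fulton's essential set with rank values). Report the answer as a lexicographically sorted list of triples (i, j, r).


Rank table r_w(11×11) implied by the 44 constraints:

  R[1]: 0 | 0 | 0 | 0 | 0 | 0 | 0 | 0 | 0 | 1 | 1
  R[2]: 0 | 0 | 0 | 1 | 1 | 1 | 1 | 1 | 1 | 2 | 2
  R[3]: 0 | 0 | 0 | 1 | 1 | 1 | 1 | 1 | 2 | 3 | 3
  R[4]: 0 | 0 | 1 | 2 | 2 | 2 | 2 | 2 | 3 | 4 | 4
  R[5]: 0 | 0 | 1 | 2 | 2 | 3 | 3 | 3 | 4 | 5 | 5
  R[6]: 0 | 0 | 1 | 2 | 2 | 3 | 3 | 3 | 4 | 5 | 6
  R[7]: 0 | 1 | 2 | 3 | 3 | 4 | 4 | 4 | 5 | 6 | 7
  R[8]: 0 | 1 | 2 | 3 | 3 | 4 | 5 | 5 | 6 | 7 | 8
  R[9]: 1 | 2 | 3 | 4 | 4 | 5 | 6 | 6 | 7 | 8 | 9
  R[10]: 1 | 2 | 3 | 4 | 5 | 6 | 7 | 7 | 8 | 9 | 10
  R[11]: 1 | 2 | 3 | 4 | 5 | 6 | 7 | 8 | 9 | 10 | 11

hence w(1..11) = (10, 4, 9, 3, 6, 11, 2, 7, 1, 5, 8).

Fulton essential set (8 of the 32 Rothe cells):

[(1, 9, 0), (3, 3, 0), (3, 8, 1), (6, 2, 0), (6, 5, 2), (6, 8, 3), (8, 1, 0), (8, 5, 3)]


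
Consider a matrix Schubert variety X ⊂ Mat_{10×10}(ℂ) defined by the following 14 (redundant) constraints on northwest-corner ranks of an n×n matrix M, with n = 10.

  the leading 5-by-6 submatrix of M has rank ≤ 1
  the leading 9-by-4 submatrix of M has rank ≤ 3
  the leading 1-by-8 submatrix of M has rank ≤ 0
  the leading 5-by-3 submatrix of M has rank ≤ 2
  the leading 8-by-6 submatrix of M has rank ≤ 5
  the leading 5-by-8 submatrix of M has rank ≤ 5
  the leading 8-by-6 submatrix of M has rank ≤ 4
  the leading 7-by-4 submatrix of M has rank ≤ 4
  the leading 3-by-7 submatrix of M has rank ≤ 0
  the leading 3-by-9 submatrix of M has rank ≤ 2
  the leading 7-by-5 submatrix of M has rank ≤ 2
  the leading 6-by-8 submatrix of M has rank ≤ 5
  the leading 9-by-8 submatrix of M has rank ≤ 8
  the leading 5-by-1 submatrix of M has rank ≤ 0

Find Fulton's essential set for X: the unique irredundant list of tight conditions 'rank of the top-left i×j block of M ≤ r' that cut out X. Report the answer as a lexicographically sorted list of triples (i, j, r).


Reconstructing r_w from the 14 given conditions:

  0 0 0 0 0 0 0 0 1 1
  0 0 0 0 0 0 0 1 2 2
  0 0 0 0 0 0 0 1 2 3
  0 1 1 1 1 1 1 2 3 4
  0 1 1 1 1 1 2 3 4 5
  1 2 2 2 2 2 3 4 5 6
  1 2 2 2 2 3 4 5 6 7
  1 2 3 3 3 4 5 6 7 8
  1 2 3 3 4 5 6 7 8 9
  1 2 3 4 5 6 7 8 9 10

reading off 1-entries of Δ²R: w = (9, 8, 10, 2, 7, 1, 6, 3, 5, 4).

Fulton essential set (6 of the 32 Rothe cells):

[(1, 8, 0), (3, 7, 0), (5, 1, 0), (5, 6, 1), (7, 5, 2), (9, 4, 3)]


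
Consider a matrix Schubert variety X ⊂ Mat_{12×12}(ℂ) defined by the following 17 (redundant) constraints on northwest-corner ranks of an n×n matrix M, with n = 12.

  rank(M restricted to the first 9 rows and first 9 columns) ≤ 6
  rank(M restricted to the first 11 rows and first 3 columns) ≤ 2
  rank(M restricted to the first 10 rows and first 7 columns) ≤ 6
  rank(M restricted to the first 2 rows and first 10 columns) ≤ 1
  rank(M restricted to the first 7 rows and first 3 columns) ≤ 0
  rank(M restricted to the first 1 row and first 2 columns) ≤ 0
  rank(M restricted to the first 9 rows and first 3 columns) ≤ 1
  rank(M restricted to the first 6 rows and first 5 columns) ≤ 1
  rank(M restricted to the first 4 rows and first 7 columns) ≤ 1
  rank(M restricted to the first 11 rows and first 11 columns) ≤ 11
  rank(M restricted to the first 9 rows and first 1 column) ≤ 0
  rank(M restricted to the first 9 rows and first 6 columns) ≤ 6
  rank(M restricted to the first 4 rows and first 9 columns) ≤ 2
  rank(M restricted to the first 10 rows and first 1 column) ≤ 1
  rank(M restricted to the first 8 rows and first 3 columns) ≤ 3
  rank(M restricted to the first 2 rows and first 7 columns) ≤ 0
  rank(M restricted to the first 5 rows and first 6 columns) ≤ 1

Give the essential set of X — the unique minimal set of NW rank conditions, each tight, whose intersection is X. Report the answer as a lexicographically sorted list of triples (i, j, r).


Propagating the 17 rank bounds to every northwest block:

  R[1]: 0 0 0 0 0 0 0 1 1 1 1 1
  R[2]: 0 0 0 0 0 0 0 1 1 1 2 2
  R[3]: 0 0 0 1 1 1 1 2 2 2 3 3
  R[4]: 0 0 0 1 1 1 1 2 2 3 4 4
  R[5]: 0 0 0 1 1 1 2 3 3 4 5 5
  R[6]: 0 0 0 1 1 2 3 4 4 5 6 6
  R[7]: 0 0 0 1 2 3 4 5 5 6 7 7
  R[8]: 0 1 1 2 3 4 5 6 6 7 8 8
  R[9]: 0 1 1 2 3 4 5 6 6 7 8 9
  R[10]: 1 2 2 3 4 5 6 7 7 8 9 10
  R[11]: 1 2 2 3 4 5 6 7 8 9 10 11
  R[12]: 1 2 3 4 5 6 7 8 9 10 11 12

the unique w with this rank table is (8, 11, 4, 10, 7, 6, 5, 2, 12, 1, 9, 3).

11 SE-corners of the 43-cell Rothe diagram give Ess(w):

[(2, 7, 0), (2, 10, 1), (4, 7, 1), (4, 9, 2), (5, 6, 1), (6, 5, 1), (7, 3, 0), (9, 1, 0), (9, 3, 1), (9, 9, 6), (11, 3, 2)]


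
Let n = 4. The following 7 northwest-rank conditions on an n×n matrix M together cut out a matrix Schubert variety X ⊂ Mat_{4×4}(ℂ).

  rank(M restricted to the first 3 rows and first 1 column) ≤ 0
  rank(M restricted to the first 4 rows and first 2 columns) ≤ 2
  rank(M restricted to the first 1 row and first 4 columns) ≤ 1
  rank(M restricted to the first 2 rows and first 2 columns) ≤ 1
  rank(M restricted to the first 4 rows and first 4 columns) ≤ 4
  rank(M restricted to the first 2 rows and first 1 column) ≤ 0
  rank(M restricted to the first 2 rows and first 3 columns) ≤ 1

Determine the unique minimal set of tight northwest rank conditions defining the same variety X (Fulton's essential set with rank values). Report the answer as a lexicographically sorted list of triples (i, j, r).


Recovering R(i,j) via the rank-extension bound from the 7 conditions:

  i=1: 0 | 1 | 1 | 1
  i=2: 0 | 1 | 1 | 2
  i=3: 0 | 1 | 2 | 3
  i=4: 1 | 2 | 3 | 4

giving w = (2, 4, 3, 1) via Δ²R.

Rothe diagram D(w) (4 cells), 2 SE-corners (essential conditions):

[(2, 3, 1), (3, 1, 0)]


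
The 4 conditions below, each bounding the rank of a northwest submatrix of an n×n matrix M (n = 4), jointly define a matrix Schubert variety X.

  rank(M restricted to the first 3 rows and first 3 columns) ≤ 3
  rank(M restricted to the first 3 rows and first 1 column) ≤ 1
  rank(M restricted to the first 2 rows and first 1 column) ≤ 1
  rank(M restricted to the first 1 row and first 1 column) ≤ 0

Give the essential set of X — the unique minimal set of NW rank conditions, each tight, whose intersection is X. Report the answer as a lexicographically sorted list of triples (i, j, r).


Propagating the 4 rank bounds to every northwest block:

  R[1]: 0, 1, 1, 1
  R[2]: 1, 2, 2, 2
  R[3]: 1, 2, 3, 3
  R[4]: 1, 2, 3, 4

giving w = (2, 1, 3, 4) via Δ²R.

ℓ(w)=1; the 1 essential cell (i,j,r):

[(1, 1, 0)]


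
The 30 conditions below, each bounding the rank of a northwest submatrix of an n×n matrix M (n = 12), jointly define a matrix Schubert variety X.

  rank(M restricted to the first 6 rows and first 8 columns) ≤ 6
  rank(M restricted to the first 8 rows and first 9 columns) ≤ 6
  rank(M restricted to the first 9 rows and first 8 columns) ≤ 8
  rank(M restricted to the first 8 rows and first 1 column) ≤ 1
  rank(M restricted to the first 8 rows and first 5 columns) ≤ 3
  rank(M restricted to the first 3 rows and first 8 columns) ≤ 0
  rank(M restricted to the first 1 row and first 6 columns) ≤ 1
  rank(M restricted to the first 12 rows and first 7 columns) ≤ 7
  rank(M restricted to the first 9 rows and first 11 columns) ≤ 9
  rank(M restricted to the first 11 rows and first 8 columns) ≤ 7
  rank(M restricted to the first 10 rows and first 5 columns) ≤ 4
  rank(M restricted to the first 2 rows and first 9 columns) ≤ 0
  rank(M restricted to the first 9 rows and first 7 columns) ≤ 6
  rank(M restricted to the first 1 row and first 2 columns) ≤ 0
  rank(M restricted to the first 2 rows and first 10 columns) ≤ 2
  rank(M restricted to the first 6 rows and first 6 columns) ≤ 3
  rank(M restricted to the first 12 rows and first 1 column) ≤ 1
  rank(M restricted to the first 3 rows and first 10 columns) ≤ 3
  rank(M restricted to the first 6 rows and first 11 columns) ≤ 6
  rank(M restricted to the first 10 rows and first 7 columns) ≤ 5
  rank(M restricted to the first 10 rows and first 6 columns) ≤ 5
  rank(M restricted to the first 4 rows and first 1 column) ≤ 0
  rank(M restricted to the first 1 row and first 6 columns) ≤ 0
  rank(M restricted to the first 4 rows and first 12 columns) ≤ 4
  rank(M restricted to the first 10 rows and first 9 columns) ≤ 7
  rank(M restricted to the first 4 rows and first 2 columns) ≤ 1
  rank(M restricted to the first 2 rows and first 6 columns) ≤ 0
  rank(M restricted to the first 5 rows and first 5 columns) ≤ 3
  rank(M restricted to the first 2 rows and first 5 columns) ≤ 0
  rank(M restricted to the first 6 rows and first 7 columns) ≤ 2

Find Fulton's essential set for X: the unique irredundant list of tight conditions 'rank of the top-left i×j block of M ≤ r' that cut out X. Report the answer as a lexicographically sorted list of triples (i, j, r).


The tightest implied rank at each (i,j), from the 30 conditions:

  R[1]: 0  0  0  0  0  0  0  0  0  1  1  1
  R[2]: 0  0  0  0  0  0  0  0  0  1  2  2
  R[3]: 0  0  0  0  0  0  0  0  1  2  3  3
  R[4]: 0  1  1  1  1  1  1  1  2  3  4  4
  R[5]: 1  2  2  2  2  2  2  2  3  4  5  5
  R[6]: 1  2  2  2  2  2  2  3  4  5  6  6
  R[7]: 1  2  3  3  3  3  3  4  5  6  7  7
  R[8]: 1  2  3  3  3  4  4  5  6  7  8  8
  R[9]: 1  2  3  4  4  5  5  6  7  8  9  9
  R[10]: 1  2  3  4  4  5  5  6  7  8  9  10
  R[11]: 1  2  3  4  5  6  6  7  8  9  10  11
  R[12]: 1  2  3  4  5  6  7  8  9  10  11  12

reading off 1-entries of Δ²R: w = (10, 11, 9, 2, 1, 8, 3, 6, 4, 12, 5, 7).

|D(w)|=36, |Ess(w)|=7:

[(2, 9, 0), (3, 8, 0), (4, 1, 0), (6, 7, 2), (8, 5, 3), (10, 5, 4), (10, 7, 5)]


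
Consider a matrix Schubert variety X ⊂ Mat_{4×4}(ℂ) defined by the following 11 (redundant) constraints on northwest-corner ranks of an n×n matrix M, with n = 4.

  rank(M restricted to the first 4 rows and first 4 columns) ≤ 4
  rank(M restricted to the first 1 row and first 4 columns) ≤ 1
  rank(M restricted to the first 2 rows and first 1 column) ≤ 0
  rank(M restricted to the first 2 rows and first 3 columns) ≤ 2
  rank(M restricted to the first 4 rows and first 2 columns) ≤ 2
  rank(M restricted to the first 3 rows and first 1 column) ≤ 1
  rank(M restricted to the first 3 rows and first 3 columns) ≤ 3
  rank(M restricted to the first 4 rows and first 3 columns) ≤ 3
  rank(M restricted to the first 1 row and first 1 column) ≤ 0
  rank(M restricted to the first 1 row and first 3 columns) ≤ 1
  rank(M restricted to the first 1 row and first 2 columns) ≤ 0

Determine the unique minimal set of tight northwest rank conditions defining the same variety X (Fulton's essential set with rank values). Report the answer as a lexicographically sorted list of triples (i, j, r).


Propagating the 11 rank bounds to every northwest block:

  R[1]: 0  0  1  1
  R[2]: 0  1  2  2
  R[3]: 1  2  3  3
  R[4]: 1  2  3  4

the unique w with this rank table is (3, 2, 1, 4).

ℓ(w)=3; the 2 essential cells (i,j,r):

[(1, 2, 0), (2, 1, 0)]


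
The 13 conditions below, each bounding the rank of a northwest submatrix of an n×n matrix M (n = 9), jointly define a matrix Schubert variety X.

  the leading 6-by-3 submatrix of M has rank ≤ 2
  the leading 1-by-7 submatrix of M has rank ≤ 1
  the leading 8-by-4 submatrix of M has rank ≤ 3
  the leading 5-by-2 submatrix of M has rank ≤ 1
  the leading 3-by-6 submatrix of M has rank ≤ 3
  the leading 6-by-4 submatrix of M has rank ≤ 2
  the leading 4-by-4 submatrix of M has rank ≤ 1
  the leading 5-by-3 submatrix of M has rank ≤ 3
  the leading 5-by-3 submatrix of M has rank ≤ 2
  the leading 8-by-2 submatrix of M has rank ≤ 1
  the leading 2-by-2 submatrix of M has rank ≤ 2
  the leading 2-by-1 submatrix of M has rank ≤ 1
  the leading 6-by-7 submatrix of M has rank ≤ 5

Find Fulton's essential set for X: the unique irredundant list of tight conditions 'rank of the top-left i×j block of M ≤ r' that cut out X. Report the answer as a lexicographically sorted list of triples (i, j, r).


Propagating the 13 rank bounds to every northwest block:

  row 1: 1, 1, 1, 1, 1, 1, 1, 1, 1
  row 2: 1, 1, 1, 1, 2, 2, 2, 2, 2
  row 3: 1, 1, 1, 1, 2, 3, 3, 3, 3
  row 4: 1, 1, 1, 1, 2, 3, 4, 4, 4
  row 5: 1, 1, 2, 2, 3, 4, 5, 5, 5
  row 6: 1, 1, 2, 2, 3, 4, 5, 6, 6
  row 7: 1, 1, 2, 3, 4, 5, 6, 7, 7
  row 8: 1, 1, 2, 3, 4, 5, 6, 7, 8
  row 9: 1, 2, 3, 4, 5, 6, 7, 8, 9

reading off 1-entries of Δ²R: w = (1, 5, 6, 7, 3, 8, 4, 9, 2).

3 SE-corners of the 14-cell Rothe diagram give Ess(w):

[(4, 4, 1), (6, 4, 2), (8, 2, 1)]


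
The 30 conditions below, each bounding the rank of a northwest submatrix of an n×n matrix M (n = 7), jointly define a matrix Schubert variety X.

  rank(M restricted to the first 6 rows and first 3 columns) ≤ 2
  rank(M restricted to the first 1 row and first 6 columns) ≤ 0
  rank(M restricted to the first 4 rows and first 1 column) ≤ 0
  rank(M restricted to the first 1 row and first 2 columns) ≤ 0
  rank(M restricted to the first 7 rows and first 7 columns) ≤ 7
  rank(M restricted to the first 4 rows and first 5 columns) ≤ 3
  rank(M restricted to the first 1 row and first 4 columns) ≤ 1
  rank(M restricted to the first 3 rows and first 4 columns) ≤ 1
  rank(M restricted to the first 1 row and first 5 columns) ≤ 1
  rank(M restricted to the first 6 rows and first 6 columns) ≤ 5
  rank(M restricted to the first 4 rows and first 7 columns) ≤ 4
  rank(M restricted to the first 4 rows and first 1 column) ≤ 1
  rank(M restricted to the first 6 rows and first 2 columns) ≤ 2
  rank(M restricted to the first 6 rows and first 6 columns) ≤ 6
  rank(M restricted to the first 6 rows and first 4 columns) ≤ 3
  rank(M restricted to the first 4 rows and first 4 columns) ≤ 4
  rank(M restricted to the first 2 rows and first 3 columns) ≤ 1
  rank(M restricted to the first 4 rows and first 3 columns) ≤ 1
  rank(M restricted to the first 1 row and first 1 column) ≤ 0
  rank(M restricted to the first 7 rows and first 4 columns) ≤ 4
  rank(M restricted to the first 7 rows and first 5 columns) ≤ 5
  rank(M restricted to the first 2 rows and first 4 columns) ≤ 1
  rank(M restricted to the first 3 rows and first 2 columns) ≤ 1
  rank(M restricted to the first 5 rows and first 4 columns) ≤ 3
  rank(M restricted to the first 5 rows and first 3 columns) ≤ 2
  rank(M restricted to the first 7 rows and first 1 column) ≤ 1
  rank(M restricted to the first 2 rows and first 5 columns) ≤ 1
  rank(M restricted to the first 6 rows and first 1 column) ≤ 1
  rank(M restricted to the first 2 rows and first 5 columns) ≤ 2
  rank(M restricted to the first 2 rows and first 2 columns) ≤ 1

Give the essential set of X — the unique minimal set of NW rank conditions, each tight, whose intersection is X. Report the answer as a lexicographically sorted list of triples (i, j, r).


Computing R[i][j] = min implied NW-rank bound (n=7, 30 conditions):

  row 1: 0, 0, 0, 0, 0, 0, 1
  row 2: 0, 1, 1, 1, 1, 1, 2
  row 3: 0, 1, 1, 1, 2, 2, 3
  row 4: 0, 1, 1, 2, 3, 3, 4
  row 5: 1, 2, 2, 3, 4, 4, 5
  row 6: 1, 2, 2, 3, 4, 5, 6
  row 7: 1, 2, 3, 4, 5, 6, 7

second differences of R give the permutation w = (7, 2, 5, 4, 1, 6, 3).

ℓ(w)=13; the 5 essential cells (i,j,r):

[(1, 6, 0), (3, 4, 1), (4, 1, 0), (4, 3, 1), (6, 3, 2)]


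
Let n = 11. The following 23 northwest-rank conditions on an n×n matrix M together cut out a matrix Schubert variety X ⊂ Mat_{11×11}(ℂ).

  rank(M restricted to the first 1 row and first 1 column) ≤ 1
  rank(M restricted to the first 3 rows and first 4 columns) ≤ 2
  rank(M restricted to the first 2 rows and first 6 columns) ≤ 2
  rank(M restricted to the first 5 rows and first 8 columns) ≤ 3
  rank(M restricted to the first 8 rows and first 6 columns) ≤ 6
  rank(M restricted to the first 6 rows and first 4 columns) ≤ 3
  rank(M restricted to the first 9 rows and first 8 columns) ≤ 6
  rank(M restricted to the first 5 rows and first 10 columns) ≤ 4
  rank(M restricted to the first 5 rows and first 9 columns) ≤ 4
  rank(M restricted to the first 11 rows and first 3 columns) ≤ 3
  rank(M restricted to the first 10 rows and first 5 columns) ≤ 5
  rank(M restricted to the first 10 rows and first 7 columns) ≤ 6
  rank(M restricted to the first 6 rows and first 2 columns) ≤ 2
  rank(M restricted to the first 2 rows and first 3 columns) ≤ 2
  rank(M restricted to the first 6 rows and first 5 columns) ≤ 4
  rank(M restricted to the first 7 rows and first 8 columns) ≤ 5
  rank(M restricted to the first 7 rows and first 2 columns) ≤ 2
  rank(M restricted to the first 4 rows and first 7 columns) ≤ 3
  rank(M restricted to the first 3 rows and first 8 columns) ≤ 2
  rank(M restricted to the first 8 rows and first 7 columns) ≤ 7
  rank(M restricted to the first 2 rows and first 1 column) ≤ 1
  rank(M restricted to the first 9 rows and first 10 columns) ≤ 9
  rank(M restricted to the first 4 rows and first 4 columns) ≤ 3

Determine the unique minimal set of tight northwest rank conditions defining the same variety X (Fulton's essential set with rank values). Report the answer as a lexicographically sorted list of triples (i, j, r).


Computing R[i][j] = min implied NW-rank bound (n=11, 23 conditions):

  R[1]: 1 1 1 1 1 1 1 1 1 1 1
  R[2]: 1 2 2 2 2 2 2 2 2 2 2
  R[3]: 1 2 2 2 2 2 2 2 3 3 3
  R[4]: 1 2 3 3 3 3 3 3 4 4 4
  R[5]: 1 2 3 3 3 3 3 3 4 4 5
  R[6]: 1 2 3 3 4 4 4 4 5 5 6
  R[7]: 1 2 3 4 5 5 5 5 6 6 7
  R[8]: 1 2 3 4 5 6 6 6 7 7 8
  R[9]: 1 2 3 4 5 6 6 6 7 8 9
  R[10]: 1 2 3 4 5 6 6 7 8 9 10
  R[11]: 1 2 3 4 5 6 7 8 9 10 11

the unique w with this rank table is (1, 2, 9, 3, 11, 5, 4, 6, 10, 8, 7).

6 SE-corners of the 16-cell Rothe diagram give Ess(w):

[(3, 8, 2), (5, 8, 3), (5, 10, 4), (6, 4, 3), (9, 8, 6), (10, 7, 6)]


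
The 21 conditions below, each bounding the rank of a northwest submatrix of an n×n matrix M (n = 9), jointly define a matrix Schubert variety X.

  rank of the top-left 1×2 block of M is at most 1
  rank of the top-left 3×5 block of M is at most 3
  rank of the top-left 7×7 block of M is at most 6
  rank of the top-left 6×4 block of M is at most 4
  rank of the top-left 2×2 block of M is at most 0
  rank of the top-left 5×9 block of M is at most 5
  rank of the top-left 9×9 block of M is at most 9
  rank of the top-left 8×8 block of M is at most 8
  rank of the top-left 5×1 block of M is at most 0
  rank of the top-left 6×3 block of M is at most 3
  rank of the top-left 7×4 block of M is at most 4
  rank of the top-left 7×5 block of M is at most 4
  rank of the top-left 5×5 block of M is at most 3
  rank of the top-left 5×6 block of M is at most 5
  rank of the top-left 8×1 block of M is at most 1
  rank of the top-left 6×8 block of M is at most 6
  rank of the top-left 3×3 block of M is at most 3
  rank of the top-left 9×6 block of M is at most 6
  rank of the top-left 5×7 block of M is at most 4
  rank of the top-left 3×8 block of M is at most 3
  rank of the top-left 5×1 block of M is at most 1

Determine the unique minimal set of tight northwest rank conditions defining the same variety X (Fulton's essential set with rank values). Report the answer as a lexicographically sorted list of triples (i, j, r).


Rank table r_w(9×9) implied by the 21 constraints:

  R[1]: 0  0  1  1  1  1  1  1  1
  R[2]: 0  0  1  2  2  2  2  2  2
  R[3]: 0  1  2  3  3  3  3  3  3
  R[4]: 0  1  2  3  3  4  4  4  4
  R[5]: 0  1  2  3  3  4  4  5  5
  R[6]: 1  2  3  4  4  5  5  6  6
  R[7]: 1  2  3  4  4  5  6  7  7
  R[8]: 1  2  3  4  5  6  7  8  8
  R[9]: 1  2  3  4  5  6  7  8  9

second differences of R give the permutation w = (3, 4, 2, 6, 8, 1, 7, 5, 9).

Rothe diagram D(w) (11 cells), 5 SE-corners (essential conditions):

[(2, 2, 0), (5, 1, 0), (5, 5, 3), (5, 7, 4), (7, 5, 4)]
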